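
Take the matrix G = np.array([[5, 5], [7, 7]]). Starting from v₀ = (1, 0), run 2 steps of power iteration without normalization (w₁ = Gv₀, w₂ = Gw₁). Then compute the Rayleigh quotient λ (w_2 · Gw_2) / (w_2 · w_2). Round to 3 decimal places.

λ ≈ 12.000

w1 = Gv₀ = (5·1 + 5·0; 7·1 + 7·0) = (5, 7)
w2 = Gw1 = (5·5 + 5·7; 7·5 + 7·7) = (60, 84)
Gw2 = (720, 1008)
w2·Gw2 = 60·720 + 84·1008 = 127872; w2·w2 = 60·60 + 84·84 = 10656
λ ≈ 127872/10656 = 12.000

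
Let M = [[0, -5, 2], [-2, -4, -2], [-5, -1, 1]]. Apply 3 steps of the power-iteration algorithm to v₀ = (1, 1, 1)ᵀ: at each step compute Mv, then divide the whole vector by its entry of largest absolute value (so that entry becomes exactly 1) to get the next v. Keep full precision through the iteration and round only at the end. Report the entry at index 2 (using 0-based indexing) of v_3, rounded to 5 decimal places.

0.62500

Mv0 = (-3.000000, -8.000000, -5.000000); divide by -8.000000 → v1 = (0.375000, 1.000000, 0.625000)
Mv1 = (-3.750000, -6.000000, -2.250000); divide by -6.000000 → v2 = (0.625000, 1.000000, 0.375000)
Mv2 = (-4.250000, -6.000000, -3.750000); divide by -6.000000 → v3 = (0.708333, 1.000000, 0.625000)
Requested entry of v3: -180/-288 = 0.62500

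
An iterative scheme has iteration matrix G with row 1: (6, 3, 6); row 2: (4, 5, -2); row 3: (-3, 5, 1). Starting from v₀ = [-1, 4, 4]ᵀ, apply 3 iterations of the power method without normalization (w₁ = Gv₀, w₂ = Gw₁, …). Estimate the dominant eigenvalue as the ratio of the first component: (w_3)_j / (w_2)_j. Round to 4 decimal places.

w1 = Gv₀ = (6·(-1) + 3·4 + 6·4; 4·(-1) + 5·4 + (-2)·4; (-3)·(-1) + 5·4 + 1·4) = (30, 8, 27)
w2 = Gw1 = (6·30 + 3·8 + 6·27; 4·30 + 5·8 + (-2)·27; (-3)·30 + 5·8 + 1·27) = (366, 106, -23)
w3 = Gw2 = (2376, 2040, -591)
Ratio at component: 2376 / 366 = 6.4918

6.4918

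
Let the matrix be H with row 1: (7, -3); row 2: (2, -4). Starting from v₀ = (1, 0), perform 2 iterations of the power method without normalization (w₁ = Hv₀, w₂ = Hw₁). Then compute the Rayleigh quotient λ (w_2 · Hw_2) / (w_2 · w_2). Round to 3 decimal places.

λ ≈ 6.653

w1 = Hv₀ = (7, 2)
w2 = Hw1 = (43, 6)
Hw2 = (283, 62)
w2·Hw2 = 43·283 + 6·62 = 12541; w2·w2 = 43·43 + 6·6 = 1885
λ ≈ 12541/1885 = 6.653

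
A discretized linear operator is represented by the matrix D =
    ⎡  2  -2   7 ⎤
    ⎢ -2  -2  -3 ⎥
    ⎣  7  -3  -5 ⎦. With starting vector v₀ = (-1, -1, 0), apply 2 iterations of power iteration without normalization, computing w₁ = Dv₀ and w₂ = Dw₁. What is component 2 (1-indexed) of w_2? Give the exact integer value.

4

w1 = Dv₀ = (2·(-1) + (-2)·(-1) + 7·0; (-2)·(-1) + (-2)·(-1) + (-3)·0; 7·(-1) + (-3)·(-1) + (-5)·0) = (0, 4, -4)
w2 = Dw1 = (2·0 + (-2)·4 + 7·(-4); (-2)·0 + (-2)·4 + (-3)·(-4); 7·0 + (-3)·4 + (-5)·(-4)) = (-36, 4, 8)
The requested component of w2 is 4.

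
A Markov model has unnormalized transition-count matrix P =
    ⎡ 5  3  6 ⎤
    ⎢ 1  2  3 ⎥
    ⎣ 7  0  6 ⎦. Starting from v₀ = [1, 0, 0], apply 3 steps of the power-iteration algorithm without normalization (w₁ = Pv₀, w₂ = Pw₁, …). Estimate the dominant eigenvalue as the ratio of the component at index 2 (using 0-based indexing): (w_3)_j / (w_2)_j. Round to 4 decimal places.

12.3636

w1 = Pv₀ = (5, 1, 7)
w2 = Pw1 = (70, 28, 77)
w3 = Pw2 = (896, 357, 952)
Ratio at component: 952 / 77 = 12.3636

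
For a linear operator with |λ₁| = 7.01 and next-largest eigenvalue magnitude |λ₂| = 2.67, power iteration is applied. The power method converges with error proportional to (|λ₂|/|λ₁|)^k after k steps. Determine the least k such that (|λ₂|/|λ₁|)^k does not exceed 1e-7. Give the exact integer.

|λ₂/λ₁| = 2.67/7.01 = 0.38088
Need k ≥ ln(1e-7) / ln(0.38088) = -16.1181 / -0.9653 ≈ 16.698
Smallest integer k satisfying the bound: 17

17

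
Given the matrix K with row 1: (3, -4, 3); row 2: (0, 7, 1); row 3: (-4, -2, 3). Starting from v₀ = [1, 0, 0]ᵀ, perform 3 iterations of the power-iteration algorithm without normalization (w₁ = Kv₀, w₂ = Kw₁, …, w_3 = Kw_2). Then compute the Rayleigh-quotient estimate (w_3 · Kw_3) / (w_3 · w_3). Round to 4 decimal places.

w1 = Kv₀ = (3·1 + (-4)·0 + 3·0; 0·1 + 7·0 + 1·0; (-4)·1 + (-2)·0 + 3·0) = (3, 0, -4)
w2 = Kw1 = (3·3 + (-4)·0 + 3·(-4); 0·3 + 7·0 + 1·(-4); (-4)·3 + (-2)·0 + 3·(-4)) = (-3, -4, -24)
w3 = Kw2 = (-65, -52, -52)
Kw3 = (-143, -416, 208)
w3·Kw3 = (-65)·(-143) + (-52)·(-416) + (-52)·208 = 20111; w3·w3 = (-65)·(-65) + (-52)·(-52) + (-52)·(-52) = 9633
λ ≈ 20111/9633 = 2.0877

2.0877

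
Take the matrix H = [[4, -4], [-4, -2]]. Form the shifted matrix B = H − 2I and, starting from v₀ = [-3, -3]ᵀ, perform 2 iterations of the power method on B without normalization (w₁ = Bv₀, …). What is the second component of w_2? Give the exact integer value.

B = H − 2I has rows (2, -4); (-4, -4)
w1 = Bv₀ = (6, 24)
w2 = Bw1 = (-84, -120)
Requested component of w2: -120

-120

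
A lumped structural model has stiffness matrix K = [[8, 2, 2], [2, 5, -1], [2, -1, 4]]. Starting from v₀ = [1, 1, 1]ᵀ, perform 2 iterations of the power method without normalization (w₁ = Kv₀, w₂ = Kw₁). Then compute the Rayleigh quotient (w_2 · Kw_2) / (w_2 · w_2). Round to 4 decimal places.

9.3710

w1 = Kv₀ = (8·1 + 2·1 + 2·1; 2·1 + 5·1 + (-1)·1; 2·1 + (-1)·1 + 4·1) = (12, 6, 5)
w2 = Kw1 = (8·12 + 2·6 + 2·5; 2·12 + 5·6 + (-1)·5; 2·12 + (-1)·6 + 4·5) = (118, 49, 38)
Kw2 = (1118, 443, 339)
w2·Kw2 = 118·1118 + 49·443 + 38·339 = 166513; w2·w2 = 118·118 + 49·49 + 38·38 = 17769
λ ≈ 166513/17769 = 9.3710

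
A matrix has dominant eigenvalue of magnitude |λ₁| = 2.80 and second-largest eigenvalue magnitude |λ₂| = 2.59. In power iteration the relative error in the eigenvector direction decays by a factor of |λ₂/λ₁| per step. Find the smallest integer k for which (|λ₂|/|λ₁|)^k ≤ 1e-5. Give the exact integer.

148

|λ₂/λ₁| = 2.59/2.80 = 0.92500
Need k ≥ ln(1e-5) / ln(0.92500) = -11.5129 / -0.0780 ≈ 147.674
Smallest integer k satisfying the bound: 148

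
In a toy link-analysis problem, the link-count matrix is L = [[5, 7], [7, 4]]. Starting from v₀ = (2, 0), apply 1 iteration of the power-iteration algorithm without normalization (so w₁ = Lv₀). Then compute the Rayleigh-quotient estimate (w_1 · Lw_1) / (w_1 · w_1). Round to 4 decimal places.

w1 = Lv₀ = (10, 14)
Lw1 = (148, 126)
w1·Lw1 = 10·148 + 14·126 = 3244; w1·w1 = 10·10 + 14·14 = 296
λ ≈ 3244/296 = 10.9595

λ ≈ 10.9595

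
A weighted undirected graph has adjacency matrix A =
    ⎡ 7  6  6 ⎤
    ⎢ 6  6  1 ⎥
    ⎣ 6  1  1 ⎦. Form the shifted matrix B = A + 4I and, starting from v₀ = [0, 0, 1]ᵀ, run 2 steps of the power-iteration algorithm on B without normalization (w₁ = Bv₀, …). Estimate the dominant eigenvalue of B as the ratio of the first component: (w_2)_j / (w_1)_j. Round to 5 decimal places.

17.00000

B = A + 4I has rows (11, 6, 6); (6, 10, 1); (6, 1, 5)
w1 = Bv₀ = (6, 1, 5)
w2 = Bw1 = (102, 51, 62)
Ratio: 102/6 = 17.00000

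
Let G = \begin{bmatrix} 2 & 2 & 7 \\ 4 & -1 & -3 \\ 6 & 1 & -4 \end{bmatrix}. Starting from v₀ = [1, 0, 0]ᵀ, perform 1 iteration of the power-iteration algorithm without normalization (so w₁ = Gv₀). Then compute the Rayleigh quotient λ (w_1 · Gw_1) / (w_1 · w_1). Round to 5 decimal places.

w1 = Gv₀ = (2, 4, 6)
Gw1 = (54, -14, -8)
w1·Gw1 = 2·54 + 4·(-14) + 6·(-8) = 4; w1·w1 = 2·2 + 4·4 + 6·6 = 56
λ ≈ 4/56 = 0.07143

0.07143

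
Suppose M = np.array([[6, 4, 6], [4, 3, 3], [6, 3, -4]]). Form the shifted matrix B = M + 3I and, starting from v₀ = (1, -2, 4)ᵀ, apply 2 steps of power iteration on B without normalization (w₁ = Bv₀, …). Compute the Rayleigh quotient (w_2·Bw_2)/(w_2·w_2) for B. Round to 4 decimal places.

B = M + 3I has rows (9, 4, 6); (4, 6, 3); (6, 3, -1)
w1 = Bv₀ = (9·1 + 4·(-2) + 6·4; 4·1 + 6·(-2) + 3·4; 6·1 + 3·(-2) + (-1)·4) = (25, 4, -4)
w2 = Bw1 = (9·25 + 4·4 + 6·(-4); 4·25 + 6·4 + 3·(-4); 6·25 + 3·4 + (-1)·(-4)) = (217, 112, 166)
Bw2 = (3397, 2038, 1472)
w2·Bw2 = 1209757; w2·w2 = 87189; μ ≈ 1209757/87189 = 13.8751

13.8751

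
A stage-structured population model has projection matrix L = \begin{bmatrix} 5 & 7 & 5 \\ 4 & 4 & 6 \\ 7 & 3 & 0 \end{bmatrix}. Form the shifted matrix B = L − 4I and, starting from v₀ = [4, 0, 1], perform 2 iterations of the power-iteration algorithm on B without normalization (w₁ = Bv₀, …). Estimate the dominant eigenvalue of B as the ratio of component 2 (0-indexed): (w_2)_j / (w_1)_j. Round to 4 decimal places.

B = L − 4I has rows (1, 7, 5); (4, 0, 6); (7, 3, -4)
w1 = Bv₀ = (9, 22, 24)
w2 = Bw1 = (283, 180, 33)
Ratio: 33/24 = 1.3750

1.3750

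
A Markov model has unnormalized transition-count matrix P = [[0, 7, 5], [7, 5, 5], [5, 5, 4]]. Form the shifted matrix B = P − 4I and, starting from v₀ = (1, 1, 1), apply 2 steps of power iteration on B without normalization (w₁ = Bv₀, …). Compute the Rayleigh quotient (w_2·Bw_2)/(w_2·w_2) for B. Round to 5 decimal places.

10.45758

B = P − 4I has rows (-4, 7, 5); (7, 1, 5); (5, 5, 0)
w1 = Bv₀ = ((-4)·1 + 7·1 + 5·1; 7·1 + 1·1 + 5·1; 5·1 + 5·1 + 0·1) = (8, 13, 10)
w2 = Bw1 = ((-4)·8 + 7·13 + 5·10; 7·8 + 1·13 + 5·10; 5·8 + 5·13 + 0·10) = (109, 119, 105)
Bw2 = (922, 1407, 1140)
w2·Bw2 = 387631; w2·w2 = 37067; μ ≈ 387631/37067 = 10.45758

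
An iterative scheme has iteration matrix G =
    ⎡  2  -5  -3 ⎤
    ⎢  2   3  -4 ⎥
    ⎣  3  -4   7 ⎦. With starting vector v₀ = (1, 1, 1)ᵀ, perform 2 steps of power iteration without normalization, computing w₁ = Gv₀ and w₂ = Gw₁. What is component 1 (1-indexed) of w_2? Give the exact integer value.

-35

w1 = Gv₀ = (2·1 + (-5)·1 + (-3)·1; 2·1 + 3·1 + (-4)·1; 3·1 + (-4)·1 + 7·1) = (-6, 1, 6)
w2 = Gw1 = (2·(-6) + (-5)·1 + (-3)·6; 2·(-6) + 3·1 + (-4)·6; 3·(-6) + (-4)·1 + 7·6) = (-35, -33, 20)
The requested component of w2 is -35.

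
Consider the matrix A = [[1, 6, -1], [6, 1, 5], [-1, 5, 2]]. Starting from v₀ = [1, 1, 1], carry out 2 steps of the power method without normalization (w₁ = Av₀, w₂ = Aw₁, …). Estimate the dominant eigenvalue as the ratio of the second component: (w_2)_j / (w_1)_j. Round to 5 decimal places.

λ ≈ 6.50000

w1 = Av₀ = (1·1 + 6·1 + (-1)·1; 6·1 + 1·1 + 5·1; (-1)·1 + 5·1 + 2·1) = (6, 12, 6)
w2 = Aw1 = (1·6 + 6·12 + (-1)·6; 6·6 + 1·12 + 5·6; (-1)·6 + 5·12 + 2·6) = (72, 78, 66)
Ratio at component: 78 / 12 = 6.50000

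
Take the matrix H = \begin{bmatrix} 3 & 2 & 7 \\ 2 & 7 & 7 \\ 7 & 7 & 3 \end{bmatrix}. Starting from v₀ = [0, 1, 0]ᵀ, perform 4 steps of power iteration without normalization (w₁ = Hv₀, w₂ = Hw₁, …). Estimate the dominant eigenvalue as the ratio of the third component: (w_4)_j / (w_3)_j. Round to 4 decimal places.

λ ≈ 14.7826

w1 = Hv₀ = (3·0 + 2·1 + 7·0; 2·0 + 7·1 + 7·0; 7·0 + 7·1 + 3·0) = (2, 7, 7)
w2 = Hw1 = (3·2 + 2·7 + 7·7; 2·2 + 7·7 + 7·7; 7·2 + 7·7 + 3·7) = (69, 102, 84)
w3 = Hw2 = (999, 1440, 1449)
w4 = Hw3 = (16020, 22221, 21420)
Ratio at component: 21420 / 1449 = 14.7826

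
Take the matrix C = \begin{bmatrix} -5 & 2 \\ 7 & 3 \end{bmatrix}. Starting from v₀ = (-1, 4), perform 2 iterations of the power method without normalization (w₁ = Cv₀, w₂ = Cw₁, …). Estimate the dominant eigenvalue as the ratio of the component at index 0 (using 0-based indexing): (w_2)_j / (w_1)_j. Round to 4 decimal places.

-4.2308

w1 = Cv₀ = (13, 5)
w2 = Cw1 = (-55, 106)
Ratio at component: -55 / 13 = -4.2308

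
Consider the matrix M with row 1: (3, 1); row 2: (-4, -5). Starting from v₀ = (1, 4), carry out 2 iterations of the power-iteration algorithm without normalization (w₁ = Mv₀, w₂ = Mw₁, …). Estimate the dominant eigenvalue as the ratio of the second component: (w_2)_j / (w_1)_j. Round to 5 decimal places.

w1 = Mv₀ = (3·1 + 1·4; (-4)·1 + (-5)·4) = (7, -24)
w2 = Mw1 = (3·7 + 1·(-24); (-4)·7 + (-5)·(-24)) = (-3, 92)
Ratio at component: 92 / -24 = -3.83333

λ ≈ -3.83333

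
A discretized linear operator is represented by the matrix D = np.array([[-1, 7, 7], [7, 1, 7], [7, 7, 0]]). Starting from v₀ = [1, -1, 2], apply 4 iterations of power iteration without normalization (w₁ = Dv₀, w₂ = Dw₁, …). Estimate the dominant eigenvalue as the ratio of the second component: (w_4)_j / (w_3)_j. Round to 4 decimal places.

w1 = Dv₀ = ((-1)·1 + 7·(-1) + 7·2; 7·1 + 1·(-1) + 7·2; 7·1 + 7·(-1) + 0·2) = (6, 20, 0)
w2 = Dw1 = ((-1)·6 + 7·20 + 7·0; 7·6 + 1·20 + 7·0; 7·6 + 7·20 + 0·0) = (134, 62, 182)
w3 = Dw2 = (1574, 2274, 1372)
w4 = Dw3 = (23948, 22896, 26936)
Ratio at component: 22896 / 2274 = 10.0686

10.0686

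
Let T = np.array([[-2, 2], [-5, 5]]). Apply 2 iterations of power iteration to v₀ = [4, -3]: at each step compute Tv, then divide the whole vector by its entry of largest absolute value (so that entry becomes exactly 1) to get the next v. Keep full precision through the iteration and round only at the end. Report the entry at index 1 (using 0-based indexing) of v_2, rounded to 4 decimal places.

1.0000

Tv0 = (-14.00000, -35.00000); divide by -35.00000 → v1 = (0.40000, 1.00000)
Tv1 = (1.20000, 3.00000); divide by 3.00000 → v2 = (0.40000, 1.00000)
Requested entry of v2: -105/-105 = 1.0000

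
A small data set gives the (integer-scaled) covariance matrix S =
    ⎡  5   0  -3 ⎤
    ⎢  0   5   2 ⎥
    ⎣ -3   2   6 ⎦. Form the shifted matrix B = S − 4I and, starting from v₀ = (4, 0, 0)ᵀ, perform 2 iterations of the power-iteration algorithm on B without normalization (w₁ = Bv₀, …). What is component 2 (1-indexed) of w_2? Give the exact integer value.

-24

B = S − 4I has rows (1, 0, -3); (0, 1, 2); (-3, 2, 2)
w1 = Bv₀ = (4, 0, -12)
w2 = Bw1 = (40, -24, -36)
Requested component of w2: -24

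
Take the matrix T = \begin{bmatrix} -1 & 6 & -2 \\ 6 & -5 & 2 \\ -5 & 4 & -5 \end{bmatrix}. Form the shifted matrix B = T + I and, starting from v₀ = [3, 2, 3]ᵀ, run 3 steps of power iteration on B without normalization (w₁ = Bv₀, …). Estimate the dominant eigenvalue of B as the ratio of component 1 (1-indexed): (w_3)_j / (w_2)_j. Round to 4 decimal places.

B = T + I has rows (0, 6, -2); (6, -4, 2); (-5, 4, -4)
w1 = Bv₀ = (0·3 + 6·2 + (-2)·3; 6·3 + (-4)·2 + 2·3; (-5)·3 + 4·2 + (-4)·3) = (6, 16, -19)
w2 = Bw1 = (0·6 + 6·16 + (-2)·(-19); 6·6 + (-4)·16 + 2·(-19); (-5)·6 + 4·16 + (-4)·(-19)) = (134, -66, 110)
w3 = Bw2 = (-616, 1288, -1374)
Ratio: -616/134 = -4.5970

μ ≈ -4.5970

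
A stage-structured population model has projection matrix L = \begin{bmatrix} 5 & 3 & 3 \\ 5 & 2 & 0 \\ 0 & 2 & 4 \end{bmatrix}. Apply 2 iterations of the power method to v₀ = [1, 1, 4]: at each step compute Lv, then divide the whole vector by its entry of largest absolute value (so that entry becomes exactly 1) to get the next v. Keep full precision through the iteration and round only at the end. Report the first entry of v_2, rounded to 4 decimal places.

Lv0 = (20.00000, 7.00000, 18.00000); divide by 20.00000 → v1 = (1.00000, 0.35000, 0.90000)
Lv1 = (8.75000, 5.70000, 4.30000); divide by 8.75000 → v2 = (1.00000, 0.65143, 0.49143)
Requested entry of v2: 175/175 = 1.0000

1.0000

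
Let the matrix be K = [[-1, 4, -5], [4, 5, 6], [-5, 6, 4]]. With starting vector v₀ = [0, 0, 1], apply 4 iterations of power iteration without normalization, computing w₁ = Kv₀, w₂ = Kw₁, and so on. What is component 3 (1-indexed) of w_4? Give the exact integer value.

7166

w1 = Kv₀ = ((-1)·0 + 4·0 + (-5)·1; 4·0 + 5·0 + 6·1; (-5)·0 + 6·0 + 4·1) = (-5, 6, 4)
w2 = Kw1 = ((-1)·(-5) + 4·6 + (-5)·4; 4·(-5) + 5·6 + 6·4; (-5)·(-5) + 6·6 + 4·4) = (9, 34, 77)
w3 = Kw2 = (-258, 668, 467)
w4 = Kw3 = (595, 5110, 7166)
The requested component of w4 is 7166.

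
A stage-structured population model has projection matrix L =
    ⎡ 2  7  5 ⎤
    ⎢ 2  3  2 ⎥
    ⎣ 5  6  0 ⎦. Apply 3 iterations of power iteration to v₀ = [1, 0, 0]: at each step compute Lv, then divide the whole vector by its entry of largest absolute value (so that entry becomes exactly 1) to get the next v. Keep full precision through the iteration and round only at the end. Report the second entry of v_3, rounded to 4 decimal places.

0.5655

Lv0 = (2.00000, 2.00000, 5.00000); divide by 5.00000 → v1 = (0.40000, 0.40000, 1.00000)
Lv1 = (8.60000, 4.00000, 4.40000); divide by 8.60000 → v2 = (1.00000, 0.46512, 0.51163)
Lv2 = (7.81395, 4.41860, 7.79070); divide by 7.81395 → v3 = (1.00000, 0.56548, 0.99702)
Requested entry of v3: 190/336 = 0.5655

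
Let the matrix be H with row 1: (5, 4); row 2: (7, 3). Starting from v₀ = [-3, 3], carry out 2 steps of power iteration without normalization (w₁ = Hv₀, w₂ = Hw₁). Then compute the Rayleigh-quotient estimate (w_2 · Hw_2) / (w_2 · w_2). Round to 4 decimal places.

λ ≈ 9.5723

w1 = Hv₀ = (5·(-3) + 4·3; 7·(-3) + 3·3) = (-3, -12)
w2 = Hw1 = (5·(-3) + 4·(-12); 7·(-3) + 3·(-12)) = (-63, -57)
Hw2 = (-543, -612)
w2·Hw2 = (-63)·(-543) + (-57)·(-612) = 69093; w2·w2 = (-63)·(-63) + (-57)·(-57) = 7218
λ ≈ 69093/7218 = 9.5723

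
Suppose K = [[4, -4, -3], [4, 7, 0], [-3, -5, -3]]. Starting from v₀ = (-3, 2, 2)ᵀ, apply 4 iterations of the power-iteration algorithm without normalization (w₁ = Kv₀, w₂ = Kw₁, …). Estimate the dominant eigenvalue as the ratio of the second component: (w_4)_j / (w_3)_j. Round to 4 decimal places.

w1 = Kv₀ = (4·(-3) + (-4)·2 + (-3)·2; 4·(-3) + 7·2 + 0·2; (-3)·(-3) + (-5)·2 + (-3)·2) = (-26, 2, -7)
w2 = Kw1 = (4·(-26) + (-4)·2 + (-3)·(-7); 4·(-26) + 7·2 + 0·(-7); (-3)·(-26) + (-5)·2 + (-3)·(-7)) = (-91, -90, 89)
w3 = Kw2 = (-271, -994, 456)
w4 = Kw3 = (1524, -8042, 4415)
Ratio at component: -8042 / -994 = 8.0905

λ ≈ 8.0905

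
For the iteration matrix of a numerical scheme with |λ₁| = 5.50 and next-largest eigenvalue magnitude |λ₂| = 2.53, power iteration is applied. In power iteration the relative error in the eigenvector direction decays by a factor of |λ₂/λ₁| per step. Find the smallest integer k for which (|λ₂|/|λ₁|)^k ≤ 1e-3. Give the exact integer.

9

|λ₂/λ₁| = 2.53/5.50 = 0.46000
Need k ≥ ln(1e-3) / ln(0.46000) = -6.9078 / -0.7765 ≈ 8.896
Smallest integer k satisfying the bound: 9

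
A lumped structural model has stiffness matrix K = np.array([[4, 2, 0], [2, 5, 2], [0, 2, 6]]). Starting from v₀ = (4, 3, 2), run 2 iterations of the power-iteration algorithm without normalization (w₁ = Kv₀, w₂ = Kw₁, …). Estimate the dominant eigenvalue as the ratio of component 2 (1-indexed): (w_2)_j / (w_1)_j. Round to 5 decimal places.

w1 = Kv₀ = (22, 27, 18)
w2 = Kw1 = (142, 215, 162)
Ratio at component: 215 / 27 = 7.96296

λ ≈ 7.96296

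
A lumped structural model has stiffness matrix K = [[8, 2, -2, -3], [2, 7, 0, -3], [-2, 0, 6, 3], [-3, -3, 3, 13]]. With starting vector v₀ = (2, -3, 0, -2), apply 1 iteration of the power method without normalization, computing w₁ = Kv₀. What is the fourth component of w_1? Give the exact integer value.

-23

w1 = Kv₀ = (8·2 + 2·(-3) + (-2)·0 + (-3)·(-2); 2·2 + 7·(-3) + 0·0 + (-3)·(-2); (-2)·2 + 0·(-3) + 6·0 + 3·(-2); (-3)·2 + (-3)·(-3) + 3·0 + 13·(-2)) = (16, -11, -10, -23)
The requested component of w1 is -23.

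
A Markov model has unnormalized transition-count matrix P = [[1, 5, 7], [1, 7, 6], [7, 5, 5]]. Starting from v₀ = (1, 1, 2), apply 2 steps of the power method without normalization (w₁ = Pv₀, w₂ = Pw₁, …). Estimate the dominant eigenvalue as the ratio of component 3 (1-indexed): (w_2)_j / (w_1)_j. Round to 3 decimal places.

w1 = Pv₀ = (20, 20, 22)
w2 = Pw1 = (274, 292, 350)
Ratio at component: 350 / 22 = 15.909

15.909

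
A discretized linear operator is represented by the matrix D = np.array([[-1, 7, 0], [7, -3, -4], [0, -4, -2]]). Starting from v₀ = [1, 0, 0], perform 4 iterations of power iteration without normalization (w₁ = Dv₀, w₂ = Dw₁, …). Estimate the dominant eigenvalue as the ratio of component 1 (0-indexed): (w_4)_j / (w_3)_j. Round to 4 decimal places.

-7.3846

w1 = Dv₀ = (-1, 7, 0)
w2 = Dw1 = (50, -28, -28)
w3 = Dw2 = (-246, 546, 168)
w4 = Dw3 = (4068, -4032, -2520)
Ratio at component: -4032 / 546 = -7.3846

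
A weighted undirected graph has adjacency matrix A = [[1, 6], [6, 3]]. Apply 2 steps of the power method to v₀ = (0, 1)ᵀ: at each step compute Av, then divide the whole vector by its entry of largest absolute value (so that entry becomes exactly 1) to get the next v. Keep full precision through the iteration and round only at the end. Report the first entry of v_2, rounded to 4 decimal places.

0.5333

Av0 = (6.00000, 3.00000); divide by 6.00000 → v1 = (1.00000, 0.50000)
Av1 = (4.00000, 7.50000); divide by 7.50000 → v2 = (0.53333, 1.00000)
Requested entry of v2: 24/45 = 0.5333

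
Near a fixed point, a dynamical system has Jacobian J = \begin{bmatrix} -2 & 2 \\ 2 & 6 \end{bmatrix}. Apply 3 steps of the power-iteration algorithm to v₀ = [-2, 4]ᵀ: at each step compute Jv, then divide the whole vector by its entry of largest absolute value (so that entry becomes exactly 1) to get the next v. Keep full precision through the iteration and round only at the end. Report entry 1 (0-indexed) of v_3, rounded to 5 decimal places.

1.00000

Jv0 = (12.000000, 20.000000); divide by 20.000000 → v1 = (0.600000, 1.000000)
Jv1 = (0.800000, 7.200000); divide by 7.200000 → v2 = (0.111111, 1.000000)
Jv2 = (1.777778, 6.222222); divide by 6.222222 → v3 = (0.285714, 1.000000)
Requested entry of v3: 896/896 = 1.00000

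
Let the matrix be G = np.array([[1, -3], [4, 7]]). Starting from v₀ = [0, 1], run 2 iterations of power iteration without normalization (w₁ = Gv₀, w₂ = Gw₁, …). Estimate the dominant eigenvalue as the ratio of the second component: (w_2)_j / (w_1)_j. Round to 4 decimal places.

w1 = Gv₀ = (-3, 7)
w2 = Gw1 = (-24, 37)
Ratio at component: 37 / 7 = 5.2857

5.2857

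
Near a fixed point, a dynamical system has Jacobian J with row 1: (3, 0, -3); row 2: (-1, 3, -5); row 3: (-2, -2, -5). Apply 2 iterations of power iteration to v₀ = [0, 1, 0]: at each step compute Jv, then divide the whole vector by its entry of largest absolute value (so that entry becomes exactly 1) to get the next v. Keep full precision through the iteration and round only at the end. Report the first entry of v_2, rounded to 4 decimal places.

Jv0 = (0.00000, 3.00000, -2.00000); divide by 3.00000 → v1 = (0.00000, 1.00000, -0.66667)
Jv1 = (2.00000, 6.33333, 1.33333); divide by 6.33333 → v2 = (0.31579, 1.00000, 0.21053)
Requested entry of v2: 6/19 = 0.3158

0.3158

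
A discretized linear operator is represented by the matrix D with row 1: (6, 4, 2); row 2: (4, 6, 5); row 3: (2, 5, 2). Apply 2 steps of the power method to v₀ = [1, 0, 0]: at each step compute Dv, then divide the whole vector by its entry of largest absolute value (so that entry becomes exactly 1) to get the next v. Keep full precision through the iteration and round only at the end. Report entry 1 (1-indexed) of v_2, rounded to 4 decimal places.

0.9655

Dv0 = (6.00000, 4.00000, 2.00000); divide by 6.00000 → v1 = (1.00000, 0.66667, 0.33333)
Dv1 = (9.33333, 9.66667, 6.00000); divide by 9.66667 → v2 = (0.96552, 1.00000, 0.62069)
Requested entry of v2: 56/58 = 0.9655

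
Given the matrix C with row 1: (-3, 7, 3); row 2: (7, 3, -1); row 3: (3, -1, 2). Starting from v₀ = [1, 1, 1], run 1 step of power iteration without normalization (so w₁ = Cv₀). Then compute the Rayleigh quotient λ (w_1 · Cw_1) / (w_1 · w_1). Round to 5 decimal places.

w1 = Cv₀ = ((-3)·1 + 7·1 + 3·1; 7·1 + 3·1 + (-1)·1; 3·1 + (-1)·1 + 2·1) = (7, 9, 4)
Cw1 = (54, 72, 20)
w1·Cw1 = 7·54 + 9·72 + 4·20 = 1106; w1·w1 = 7·7 + 9·9 + 4·4 = 146
λ ≈ 1106/146 = 7.57534

7.57534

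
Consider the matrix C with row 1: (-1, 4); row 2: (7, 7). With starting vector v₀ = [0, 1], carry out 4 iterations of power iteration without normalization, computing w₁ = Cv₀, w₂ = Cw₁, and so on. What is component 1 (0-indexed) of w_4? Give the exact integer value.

w1 = Cv₀ = (4, 7)
w2 = Cw1 = (24, 77)
w3 = Cw2 = (284, 707)
w4 = Cw3 = (2544, 6937)
The requested component of w4 is 6937.

6937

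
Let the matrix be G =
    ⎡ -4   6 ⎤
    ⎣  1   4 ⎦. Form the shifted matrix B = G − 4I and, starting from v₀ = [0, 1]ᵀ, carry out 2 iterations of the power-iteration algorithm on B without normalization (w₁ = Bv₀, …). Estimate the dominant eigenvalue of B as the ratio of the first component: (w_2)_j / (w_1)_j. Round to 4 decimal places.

B = G − 4I has rows (-8, 6); (1, 0)
w1 = Bv₀ = (6, 0)
w2 = Bw1 = (-48, 6)
Ratio: -48/6 = -8.0000

-8.0000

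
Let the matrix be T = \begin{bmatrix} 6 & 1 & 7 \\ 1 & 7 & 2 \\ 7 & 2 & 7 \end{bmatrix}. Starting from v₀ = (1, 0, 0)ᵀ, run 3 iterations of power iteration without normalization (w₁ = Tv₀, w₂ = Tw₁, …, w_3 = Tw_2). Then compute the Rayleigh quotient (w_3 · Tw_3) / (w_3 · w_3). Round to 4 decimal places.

w1 = Tv₀ = (6·1 + 1·0 + 7·0; 1·1 + 7·0 + 2·0; 7·1 + 2·0 + 7·0) = (6, 1, 7)
w2 = Tw1 = (6·6 + 1·1 + 7·7; 1·6 + 7·1 + 2·7; 7·6 + 2·1 + 7·7) = (86, 27, 93)
w3 = Tw2 = (1194, 461, 1307)
Tw3 = (16774, 7035, 18429)
w3·Tw3 = 1194·16774 + 461·7035 + 1307·18429 = 47357994; w3·w3 = 1194·1194 + 461·461 + 1307·1307 = 3346406
λ ≈ 47357994/3346406 = 14.1519

14.1519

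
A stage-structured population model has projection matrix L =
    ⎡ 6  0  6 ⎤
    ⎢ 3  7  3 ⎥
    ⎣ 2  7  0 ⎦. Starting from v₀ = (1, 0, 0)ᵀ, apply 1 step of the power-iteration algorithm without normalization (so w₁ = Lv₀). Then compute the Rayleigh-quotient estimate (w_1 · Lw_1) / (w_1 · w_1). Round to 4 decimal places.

λ ≈ 9.9796

w1 = Lv₀ = (6·1 + 0·0 + 6·0; 3·1 + 7·0 + 3·0; 2·1 + 7·0 + 0·0) = (6, 3, 2)
Lw1 = (48, 45, 33)
w1·Lw1 = 6·48 + 3·45 + 2·33 = 489; w1·w1 = 6·6 + 3·3 + 2·2 = 49
λ ≈ 489/49 = 9.9796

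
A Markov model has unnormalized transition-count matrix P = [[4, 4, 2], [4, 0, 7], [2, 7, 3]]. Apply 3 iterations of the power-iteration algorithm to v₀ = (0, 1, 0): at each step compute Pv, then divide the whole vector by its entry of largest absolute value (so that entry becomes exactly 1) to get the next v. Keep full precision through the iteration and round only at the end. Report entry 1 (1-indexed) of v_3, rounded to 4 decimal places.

Pv0 = (4.00000, 0.00000, 7.00000); divide by 7.00000 → v1 = (0.57143, 0.00000, 1.00000)
Pv1 = (4.28571, 9.28571, 4.14286); divide by 9.28571 → v2 = (0.46154, 1.00000, 0.44615)
Pv2 = (6.73846, 4.96923, 9.26154); divide by 9.26154 → v3 = (0.72757, 0.53654, 1.00000)
Requested entry of v3: 438/602 = 0.7276

0.7276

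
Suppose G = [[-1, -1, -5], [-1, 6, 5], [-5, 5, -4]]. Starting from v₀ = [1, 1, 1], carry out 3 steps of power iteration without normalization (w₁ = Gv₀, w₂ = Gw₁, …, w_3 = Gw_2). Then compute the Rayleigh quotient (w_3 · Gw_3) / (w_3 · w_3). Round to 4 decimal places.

w1 = Gv₀ = ((-1)·1 + (-1)·1 + (-5)·1; (-1)·1 + 6·1 + 5·1; (-5)·1 + 5·1 + (-4)·1) = (-7, 10, -4)
w2 = Gw1 = ((-1)·(-7) + (-1)·10 + (-5)·(-4); (-1)·(-7) + 6·10 + 5·(-4); (-5)·(-7) + 5·10 + (-4)·(-4)) = (17, 47, 101)
w3 = Gw2 = (-569, 770, -254)
Gw3 = (1069, 3919, 7711)
w3·Gw3 = (-569)·1069 + 770·3919 + (-254)·7711 = 450775; w3·w3 = (-569)·(-569) + 770·770 + (-254)·(-254) = 981177
λ ≈ 450775/981177 = 0.4594

0.4594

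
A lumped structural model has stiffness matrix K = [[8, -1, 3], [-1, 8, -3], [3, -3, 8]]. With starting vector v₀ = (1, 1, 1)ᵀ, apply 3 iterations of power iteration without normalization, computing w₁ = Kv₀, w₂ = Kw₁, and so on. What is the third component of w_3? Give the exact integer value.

962

w1 = Kv₀ = (10, 4, 8)
w2 = Kw1 = (100, -2, 82)
w3 = Kw2 = (1048, -362, 962)
The requested component of w3 is 962.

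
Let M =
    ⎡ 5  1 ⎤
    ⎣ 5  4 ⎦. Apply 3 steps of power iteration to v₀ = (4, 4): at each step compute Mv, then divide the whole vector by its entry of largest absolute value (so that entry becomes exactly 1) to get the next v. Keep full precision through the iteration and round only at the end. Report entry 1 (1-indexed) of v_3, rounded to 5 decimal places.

0.56863

Mv0 = (24.000000, 36.000000); divide by 36.000000 → v1 = (0.666667, 1.000000)
Mv1 = (4.333333, 7.333333); divide by 7.333333 → v2 = (0.590909, 1.000000)
Mv2 = (3.954545, 6.954545); divide by 6.954545 → v3 = (0.568627, 1.000000)
Requested entry of v3: 1044/1836 = 0.56863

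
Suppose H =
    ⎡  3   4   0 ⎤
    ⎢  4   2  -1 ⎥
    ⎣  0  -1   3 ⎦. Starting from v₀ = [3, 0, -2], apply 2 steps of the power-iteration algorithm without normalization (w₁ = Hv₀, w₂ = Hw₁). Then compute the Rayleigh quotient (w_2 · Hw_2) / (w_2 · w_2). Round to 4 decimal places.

λ ≈ 6.5948

w1 = Hv₀ = (3·3 + 4·0 + 0·(-2); 4·3 + 2·0 + (-1)·(-2); 0·3 + (-1)·0 + 3·(-2)) = (9, 14, -6)
w2 = Hw1 = (3·9 + 4·14 + 0·(-6); 4·9 + 2·14 + (-1)·(-6); 0·9 + (-1)·14 + 3·(-6)) = (83, 70, -32)
Hw2 = (529, 504, -166)
w2·Hw2 = 83·529 + 70·504 + (-32)·(-166) = 84499; w2·w2 = 83·83 + 70·70 + (-32)·(-32) = 12813
λ ≈ 84499/12813 = 6.5948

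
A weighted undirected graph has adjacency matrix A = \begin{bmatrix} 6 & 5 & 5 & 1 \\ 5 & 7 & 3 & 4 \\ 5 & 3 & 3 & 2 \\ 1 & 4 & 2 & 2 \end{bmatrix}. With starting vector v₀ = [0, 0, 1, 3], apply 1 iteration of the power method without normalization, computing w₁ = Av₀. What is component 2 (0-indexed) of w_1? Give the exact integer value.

9

w1 = Av₀ = (8, 15, 9, 8)
The requested component of w1 is 9.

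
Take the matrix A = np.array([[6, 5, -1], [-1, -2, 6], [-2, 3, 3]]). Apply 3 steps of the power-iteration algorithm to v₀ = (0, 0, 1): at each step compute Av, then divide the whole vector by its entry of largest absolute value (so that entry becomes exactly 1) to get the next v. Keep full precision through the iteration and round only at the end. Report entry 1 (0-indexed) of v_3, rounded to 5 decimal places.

Av0 = (-1.000000, 6.000000, 3.000000); divide by 6.000000 → v1 = (-0.166667, 1.000000, 0.500000)
Av1 = (3.500000, 1.166667, 4.833333); divide by 4.833333 → v2 = (0.724138, 0.241379, 1.000000)
Av2 = (4.551724, 4.793103, 2.275862); divide by 4.793103 → v3 = (0.949640, 1.000000, 0.474820)
Requested entry of v3: 139/139 = 1.00000

1.00000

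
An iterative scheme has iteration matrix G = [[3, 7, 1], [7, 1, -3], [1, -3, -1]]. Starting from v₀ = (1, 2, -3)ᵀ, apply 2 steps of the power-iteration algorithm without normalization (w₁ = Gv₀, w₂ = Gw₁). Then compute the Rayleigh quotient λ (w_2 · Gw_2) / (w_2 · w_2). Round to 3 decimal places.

w1 = Gv₀ = (14, 18, -2)
w2 = Gw1 = (166, 122, -38)
Gw2 = (1314, 1398, -162)
w2·Gw2 = 166·1314 + 122·1398 + (-38)·(-162) = 394836; w2·w2 = 166·166 + 122·122 + (-38)·(-38) = 43884
λ ≈ 394836/43884 = 8.997

λ ≈ 8.997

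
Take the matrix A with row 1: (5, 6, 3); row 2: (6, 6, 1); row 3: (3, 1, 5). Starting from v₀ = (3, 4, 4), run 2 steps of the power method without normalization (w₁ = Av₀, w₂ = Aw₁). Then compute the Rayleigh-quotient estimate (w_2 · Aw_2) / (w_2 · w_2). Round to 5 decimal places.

w1 = Av₀ = (5·3 + 6·4 + 3·4; 6·3 + 6·4 + 1·4; 3·3 + 1·4 + 5·4) = (51, 46, 33)
w2 = Aw1 = (5·51 + 6·46 + 3·33; 6·51 + 6·46 + 1·33; 3·51 + 1·46 + 5·33) = (630, 615, 364)
Aw2 = (7932, 7834, 4325)
w2·Aw2 = 630·7932 + 615·7834 + 364·4325 = 11389370; w2·w2 = 630·630 + 615·615 + 364·364 = 907621
λ ≈ 11389370/907621 = 12.54860

12.54860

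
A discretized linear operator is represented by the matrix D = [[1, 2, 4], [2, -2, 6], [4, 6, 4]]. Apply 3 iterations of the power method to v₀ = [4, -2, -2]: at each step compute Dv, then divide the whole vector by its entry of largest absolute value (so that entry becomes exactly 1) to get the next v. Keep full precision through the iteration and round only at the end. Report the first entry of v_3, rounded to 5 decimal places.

0.56061

Dv0 = (-8.000000, 0.000000, -4.000000); divide by -8.000000 → v1 = (1.000000, 0.000000, 0.500000)
Dv1 = (3.000000, 5.000000, 6.000000); divide by 6.000000 → v2 = (0.500000, 0.833333, 1.000000)
Dv2 = (6.166667, 5.333333, 11.000000); divide by 11.000000 → v3 = (0.560606, 0.484848, 1.000000)
Requested entry of v3: -296/-528 = 0.56061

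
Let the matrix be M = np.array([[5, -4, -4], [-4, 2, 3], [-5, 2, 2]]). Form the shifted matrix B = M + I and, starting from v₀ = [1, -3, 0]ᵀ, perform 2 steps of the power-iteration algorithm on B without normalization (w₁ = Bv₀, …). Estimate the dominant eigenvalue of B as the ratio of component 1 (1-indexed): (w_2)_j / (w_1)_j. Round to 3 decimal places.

11.333

B = M + I has rows (6, -4, -4); (-4, 3, 3); (-5, 2, 3)
w1 = Bv₀ = (18, -13, -11)
w2 = Bw1 = (204, -144, -149)
Ratio: 204/18 = 11.333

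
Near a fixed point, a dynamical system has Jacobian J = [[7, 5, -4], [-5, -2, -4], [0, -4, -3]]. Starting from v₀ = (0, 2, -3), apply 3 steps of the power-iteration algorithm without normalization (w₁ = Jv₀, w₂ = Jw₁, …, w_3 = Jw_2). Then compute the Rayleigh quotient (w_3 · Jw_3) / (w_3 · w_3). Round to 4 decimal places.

λ ≈ 2.6583

w1 = Jv₀ = (7·0 + 5·2 + (-4)·(-3); (-5)·0 + (-2)·2 + (-4)·(-3); 0·0 + (-4)·2 + (-3)·(-3)) = (22, 8, 1)
w2 = Jw1 = (7·22 + 5·8 + (-4)·1; (-5)·22 + (-2)·8 + (-4)·1; 0·22 + (-4)·8 + (-3)·1) = (190, -130, -35)
w3 = Jw2 = (820, -550, 625)
Jw3 = (490, -5500, 325)
w3·Jw3 = 820·490 + (-550)·(-5500) + 625·325 = 3629925; w3·w3 = 820·820 + (-550)·(-550) + 625·625 = 1365525
λ ≈ 3629925/1365525 = 2.6583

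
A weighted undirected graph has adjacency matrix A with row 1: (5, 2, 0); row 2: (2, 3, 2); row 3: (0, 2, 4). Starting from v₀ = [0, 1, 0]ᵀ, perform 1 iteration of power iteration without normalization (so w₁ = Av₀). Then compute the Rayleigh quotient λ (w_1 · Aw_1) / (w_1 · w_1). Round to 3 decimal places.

w1 = Av₀ = (2, 3, 2)
Aw1 = (16, 17, 14)
w1·Aw1 = 2·16 + 3·17 + 2·14 = 111; w1·w1 = 2·2 + 3·3 + 2·2 = 17
λ ≈ 111/17 = 6.529

λ ≈ 6.529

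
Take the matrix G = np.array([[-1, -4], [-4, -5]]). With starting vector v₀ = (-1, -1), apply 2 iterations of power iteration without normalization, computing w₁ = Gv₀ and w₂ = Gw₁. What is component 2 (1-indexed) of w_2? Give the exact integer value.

-65

w1 = Gv₀ = (5, 9)
w2 = Gw1 = (-41, -65)
The requested component of w2 is -65.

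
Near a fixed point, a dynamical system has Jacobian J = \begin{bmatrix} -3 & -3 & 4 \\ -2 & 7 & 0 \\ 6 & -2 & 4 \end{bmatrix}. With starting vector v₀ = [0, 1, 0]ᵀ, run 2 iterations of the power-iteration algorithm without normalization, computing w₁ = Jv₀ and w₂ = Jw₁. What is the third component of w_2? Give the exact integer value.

w1 = Jv₀ = (-3, 7, -2)
w2 = Jw1 = (-20, 55, -40)
The requested component of w2 is -40.

-40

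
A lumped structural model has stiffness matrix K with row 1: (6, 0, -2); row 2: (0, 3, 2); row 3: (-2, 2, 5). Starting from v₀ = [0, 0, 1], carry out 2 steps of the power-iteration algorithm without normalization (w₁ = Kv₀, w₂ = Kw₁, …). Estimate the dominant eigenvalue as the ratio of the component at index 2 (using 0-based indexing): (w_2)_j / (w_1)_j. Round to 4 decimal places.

λ ≈ 6.6000

w1 = Kv₀ = (-2, 2, 5)
w2 = Kw1 = (-22, 16, 33)
Ratio at component: 33 / 5 = 6.6000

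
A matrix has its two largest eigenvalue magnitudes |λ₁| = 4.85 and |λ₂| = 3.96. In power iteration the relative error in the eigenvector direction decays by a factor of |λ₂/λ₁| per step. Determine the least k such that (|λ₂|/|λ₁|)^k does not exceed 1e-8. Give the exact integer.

|λ₂/λ₁| = 3.96/4.85 = 0.81649
Need k ≥ ln(1e-8) / ln(0.81649) = -18.4207 / -0.2027 ≈ 90.861
Smallest integer k satisfying the bound: 91

91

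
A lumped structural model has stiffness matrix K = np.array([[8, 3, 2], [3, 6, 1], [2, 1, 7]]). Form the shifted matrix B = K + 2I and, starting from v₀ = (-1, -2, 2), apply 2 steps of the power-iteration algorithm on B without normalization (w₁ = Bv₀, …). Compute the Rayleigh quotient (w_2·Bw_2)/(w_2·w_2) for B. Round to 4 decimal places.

B = K + 2I has rows (10, 3, 2); (3, 8, 1); (2, 1, 9)
w1 = Bv₀ = (-12, -17, 14)
w2 = Bw1 = (-143, -158, 85)
Bw2 = (-1734, -1608, 321)
w2·Bw2 = 529311; w2·w2 = 52638; μ ≈ 529311/52638 = 10.0557

μ ≈ 10.0557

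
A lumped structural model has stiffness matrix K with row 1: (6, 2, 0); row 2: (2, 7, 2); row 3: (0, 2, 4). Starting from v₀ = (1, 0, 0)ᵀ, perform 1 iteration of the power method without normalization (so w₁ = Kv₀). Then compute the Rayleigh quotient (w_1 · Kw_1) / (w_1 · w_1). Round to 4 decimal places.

λ ≈ 7.3000

w1 = Kv₀ = (6·1 + 2·0 + 0·0; 2·1 + 7·0 + 2·0; 0·1 + 2·0 + 4·0) = (6, 2, 0)
Kw1 = (40, 26, 4)
w1·Kw1 = 6·40 + 2·26 + 0·4 = 292; w1·w1 = 6·6 + 2·2 + 0·0 = 40
λ ≈ 292/40 = 7.3000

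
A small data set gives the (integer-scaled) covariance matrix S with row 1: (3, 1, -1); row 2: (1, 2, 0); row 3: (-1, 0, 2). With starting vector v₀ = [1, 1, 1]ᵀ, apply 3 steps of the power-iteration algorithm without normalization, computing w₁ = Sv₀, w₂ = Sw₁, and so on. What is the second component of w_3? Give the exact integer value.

29

w1 = Sv₀ = (3, 3, 1)
w2 = Sw1 = (11, 9, -1)
w3 = Sw2 = (43, 29, -13)
The requested component of w3 is 29.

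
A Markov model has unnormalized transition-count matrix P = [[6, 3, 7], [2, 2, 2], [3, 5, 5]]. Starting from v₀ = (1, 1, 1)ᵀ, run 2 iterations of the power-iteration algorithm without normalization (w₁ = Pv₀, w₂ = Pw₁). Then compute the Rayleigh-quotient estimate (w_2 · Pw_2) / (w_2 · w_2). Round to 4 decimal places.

λ ≈ 11.8616

w1 = Pv₀ = (16, 6, 13)
w2 = Pw1 = (205, 70, 143)
Pw2 = (2441, 836, 1680)
w2·Pw2 = 205·2441 + 70·836 + 143·1680 = 799165; w2·w2 = 205·205 + 70·70 + 143·143 = 67374
λ ≈ 799165/67374 = 11.8616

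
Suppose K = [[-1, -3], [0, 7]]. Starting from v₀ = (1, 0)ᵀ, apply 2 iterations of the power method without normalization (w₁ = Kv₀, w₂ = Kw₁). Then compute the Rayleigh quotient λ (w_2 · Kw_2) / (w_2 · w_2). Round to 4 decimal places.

λ ≈ -1.0000

w1 = Kv₀ = (-1, 0)
w2 = Kw1 = (1, 0)
Kw2 = (-1, 0)
w2·Kw2 = 1·(-1) + 0·0 = -1; w2·w2 = 1·1 + 0·0 = 1
λ ≈ -1/1 = -1.0000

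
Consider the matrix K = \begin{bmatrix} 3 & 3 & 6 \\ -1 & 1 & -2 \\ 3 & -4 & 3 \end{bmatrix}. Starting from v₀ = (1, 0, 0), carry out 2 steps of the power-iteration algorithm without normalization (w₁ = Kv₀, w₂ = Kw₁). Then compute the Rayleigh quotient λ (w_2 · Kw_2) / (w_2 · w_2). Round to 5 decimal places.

λ ≈ 7.64828

w1 = Kv₀ = (3·1 + 3·0 + 6·0; (-1)·1 + 1·0 + (-2)·0; 3·1 + (-4)·0 + 3·0) = (3, -1, 3)
w2 = Kw1 = (3·3 + 3·(-1) + 6·3; (-1)·3 + 1·(-1) + (-2)·3; 3·3 + (-4)·(-1) + 3·3) = (24, -10, 22)
Kw2 = (174, -78, 178)
w2·Kw2 = 24·174 + (-10)·(-78) + 22·178 = 8872; w2·w2 = 24·24 + (-10)·(-10) + 22·22 = 1160
λ ≈ 8872/1160 = 7.64828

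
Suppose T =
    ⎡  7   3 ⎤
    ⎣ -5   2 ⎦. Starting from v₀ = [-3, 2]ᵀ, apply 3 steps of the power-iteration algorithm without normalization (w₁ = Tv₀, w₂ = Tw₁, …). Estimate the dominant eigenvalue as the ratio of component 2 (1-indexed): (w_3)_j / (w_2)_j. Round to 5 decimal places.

λ ≈ 4.12389

w1 = Tv₀ = (7·(-3) + 3·2; (-5)·(-3) + 2·2) = (-15, 19)
w2 = Tw1 = (7·(-15) + 3·19; (-5)·(-15) + 2·19) = (-48, 113)
w3 = Tw2 = (3, 466)
Ratio at component: 466 / 113 = 4.12389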